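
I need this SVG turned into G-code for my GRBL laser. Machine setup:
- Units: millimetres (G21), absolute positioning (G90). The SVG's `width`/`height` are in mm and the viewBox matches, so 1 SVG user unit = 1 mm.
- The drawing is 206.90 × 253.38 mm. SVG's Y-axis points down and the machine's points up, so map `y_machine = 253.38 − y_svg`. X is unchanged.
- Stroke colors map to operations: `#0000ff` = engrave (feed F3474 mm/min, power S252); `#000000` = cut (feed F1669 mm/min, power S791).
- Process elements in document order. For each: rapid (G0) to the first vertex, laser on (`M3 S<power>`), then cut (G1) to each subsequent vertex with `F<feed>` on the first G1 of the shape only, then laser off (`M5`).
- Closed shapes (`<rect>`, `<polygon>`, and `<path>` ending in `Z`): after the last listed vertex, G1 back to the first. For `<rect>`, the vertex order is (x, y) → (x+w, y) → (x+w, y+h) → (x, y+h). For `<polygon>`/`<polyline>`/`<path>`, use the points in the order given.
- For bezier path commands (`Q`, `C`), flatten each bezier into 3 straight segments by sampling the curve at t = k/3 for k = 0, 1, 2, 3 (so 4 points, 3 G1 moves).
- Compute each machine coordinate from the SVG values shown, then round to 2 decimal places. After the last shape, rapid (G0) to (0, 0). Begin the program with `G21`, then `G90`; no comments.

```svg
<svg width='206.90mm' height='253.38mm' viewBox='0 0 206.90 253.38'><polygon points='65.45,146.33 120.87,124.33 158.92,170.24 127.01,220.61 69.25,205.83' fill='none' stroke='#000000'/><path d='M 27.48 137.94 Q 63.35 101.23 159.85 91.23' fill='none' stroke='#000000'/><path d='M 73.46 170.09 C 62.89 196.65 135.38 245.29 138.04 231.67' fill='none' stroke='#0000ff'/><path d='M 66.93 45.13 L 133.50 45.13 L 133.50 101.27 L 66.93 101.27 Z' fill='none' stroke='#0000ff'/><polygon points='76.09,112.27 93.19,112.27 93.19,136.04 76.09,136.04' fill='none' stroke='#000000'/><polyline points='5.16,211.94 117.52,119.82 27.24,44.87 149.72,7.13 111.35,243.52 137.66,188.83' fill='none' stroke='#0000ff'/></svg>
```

1 u = 1 mm; y_m = 253.38 − y.

[1] `<polygon>` regular polygon, #000000→cut S791 F1669: (65.45,107.05) → (120.87,129.05) → (158.92,83.14) → (127.01,32.77) → (69.25,47.55) → (65.45,107.05) (closed)

[2] `<path>` quadratic bezier, #000000→cut S791 F1669: (27.48,115.44) → (58.13,136.95) → (102.25,152.52) → (159.85,162.15)

[3] `<path>` cubic bezier, #0000ff→engrave S252 F3474: (73.46,83.29) → (84.91,52.49) → (117.77,25.72) → (138.04,21.71)

[4] `<path>` rectangle, #0000ff→engrave S252 F3474: (66.93,208.25) → (133.50,208.25) → (133.50,152.11) → (66.93,152.11) → (66.93,208.25) (closed)

[5] `<polygon>` rectangle, #000000→cut S791 F1669: (76.09,141.11) → (93.19,141.11) → (93.19,117.34) → (76.09,117.34) → (76.09,141.11) (closed)

[6] `<polyline>` open polyline, #0000ff→engrave S252 F3474: (5.16,41.44) → (117.52,133.56) → (27.24,208.51) → (149.72,246.25) → (111.35,9.86) → (137.66,64.55)

G21
G90
G0 X65.45 Y107.05
M3 S791
G1 X120.87 Y129.05 F1669
G1 X158.92 Y83.14
G1 X127.01 Y32.77
G1 X69.25 Y47.55
G1 X65.45 Y107.05
M5
G0 X27.48 Y115.44
M3 S791
G1 X58.13 Y136.95 F1669
G1 X102.25 Y152.52
G1 X159.85 Y162.15
M5
G0 X73.46 Y83.29
M3 S252
G1 X84.91 Y52.49 F3474
G1 X117.77 Y25.72
G1 X138.04 Y21.71
M5
G0 X66.93 Y208.25
M3 S252
G1 X133.50 Y208.25 F3474
G1 X133.50 Y152.11
G1 X66.93 Y152.11
G1 X66.93 Y208.25
M5
G0 X76.09 Y141.11
M3 S791
G1 X93.19 Y141.11 F1669
G1 X93.19 Y117.34
G1 X76.09 Y117.34
G1 X76.09 Y141.11
M5
G0 X5.16 Y41.44
M3 S252
G1 X117.52 Y133.56 F3474
G1 X27.24 Y208.51
G1 X149.72 Y246.25
G1 X111.35 Y9.86
G1 X137.66 Y64.55
M5
G0 X0.00 Y0.00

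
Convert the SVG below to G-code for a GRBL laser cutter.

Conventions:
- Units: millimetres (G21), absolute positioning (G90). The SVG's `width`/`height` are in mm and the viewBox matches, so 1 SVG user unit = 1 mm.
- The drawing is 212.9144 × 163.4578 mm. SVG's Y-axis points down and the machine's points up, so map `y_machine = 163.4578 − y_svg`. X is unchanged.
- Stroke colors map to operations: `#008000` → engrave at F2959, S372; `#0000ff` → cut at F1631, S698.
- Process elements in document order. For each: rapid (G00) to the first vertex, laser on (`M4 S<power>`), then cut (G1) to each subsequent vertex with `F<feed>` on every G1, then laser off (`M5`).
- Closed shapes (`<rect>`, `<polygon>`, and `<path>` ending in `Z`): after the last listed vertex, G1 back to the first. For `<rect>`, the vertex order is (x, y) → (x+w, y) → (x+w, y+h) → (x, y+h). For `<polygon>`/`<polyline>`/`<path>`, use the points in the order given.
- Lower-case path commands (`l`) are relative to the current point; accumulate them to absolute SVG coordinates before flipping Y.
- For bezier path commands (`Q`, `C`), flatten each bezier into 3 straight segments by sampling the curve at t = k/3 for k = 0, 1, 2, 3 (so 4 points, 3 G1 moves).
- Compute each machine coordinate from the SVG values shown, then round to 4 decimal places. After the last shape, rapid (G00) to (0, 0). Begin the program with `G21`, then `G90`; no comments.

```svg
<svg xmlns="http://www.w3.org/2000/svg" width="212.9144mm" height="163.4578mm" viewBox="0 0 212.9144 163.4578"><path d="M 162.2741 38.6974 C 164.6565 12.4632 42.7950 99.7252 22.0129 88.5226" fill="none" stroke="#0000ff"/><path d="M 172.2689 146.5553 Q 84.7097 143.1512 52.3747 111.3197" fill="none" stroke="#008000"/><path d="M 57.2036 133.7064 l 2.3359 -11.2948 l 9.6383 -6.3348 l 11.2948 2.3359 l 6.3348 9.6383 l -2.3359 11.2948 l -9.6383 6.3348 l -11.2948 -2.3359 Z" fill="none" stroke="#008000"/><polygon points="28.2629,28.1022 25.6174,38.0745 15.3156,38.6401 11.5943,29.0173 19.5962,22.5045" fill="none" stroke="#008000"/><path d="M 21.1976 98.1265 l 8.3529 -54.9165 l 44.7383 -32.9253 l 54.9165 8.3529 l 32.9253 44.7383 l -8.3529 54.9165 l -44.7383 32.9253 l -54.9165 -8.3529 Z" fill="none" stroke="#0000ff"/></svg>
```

Since the viewBox matches the mm dimensions, user units are millimetres directly. The only transform is the Y-flip y_m = 163.4578 − y_svg.

Shape 1 is a cubic bezier drawn with `<path>`. Its stroke #0000ff means cut at S698, F1631. After flipping Y the toolpath is (162.2741,124.7604) → (131.5872,121.0129) → (68.1428,88.7037) → (22.0129,74.9352).

Shape 2 is a quadratic bezier drawn with `<path>`. Its stroke #008000 means engrave at S372, F2959. After flipping Y the toolpath is (172.2689,16.9025) → (120.0321,22.3305) → (80.0674,34.0757) → (52.3747,52.1381).

Shape 3 is a regular polygon drawn with `<path>`. Its stroke #008000 means engrave at S372, F2959. After flipping Y the toolpath is (57.2036,29.7514) → (59.5395,41.0462) → (69.1778,47.3810) → (80.4726,45.0451) → (86.8074,35.4068) → (84.4715,24.1120) → (74.8332,17.7772) → (63.5384,20.1131) → (57.2036,29.7514), returning to the start.

Shape 4 is a regular polygon drawn with `<polygon>`. Its stroke #008000 means engrave at S372, F2959. After flipping Y the toolpath is (28.2629,135.3556) → (25.6174,125.3833) → (15.3156,124.8177) → (11.5943,134.4405) → (19.5962,140.9533) → (28.2629,135.3556), returning to the start.

Shape 5 is a regular polygon drawn with `<path>`. Its stroke #0000ff means cut at S698, F1631. After flipping Y the toolpath is (21.1976,65.3313) → (29.5505,120.2478) → (74.2888,153.1731) → (129.2053,144.8202) → (162.1306,100.0819) → (153.7777,45.1654) → (109.0394,12.2401) → (54.1229,20.5930) → (21.1976,65.3313), returning to the start.

G21
G90
G00 X162.2741 Y124.7604
M4 S698
G1 X131.5872 Y121.0129 F1631
G1 X68.1428 Y88.7037 F1631
G1 X22.0129 Y74.9352 F1631
M5
G00 X172.2689 Y16.9025
M4 S372
G1 X120.0321 Y22.3305 F2959
G1 X80.0674 Y34.0757 F2959
G1 X52.3747 Y52.1381 F2959
M5
G00 X57.2036 Y29.7514
M4 S372
G1 X59.5395 Y41.0462 F2959
G1 X69.1778 Y47.3810 F2959
G1 X80.4726 Y45.0451 F2959
G1 X86.8074 Y35.4068 F2959
G1 X84.4715 Y24.1120 F2959
G1 X74.8332 Y17.7772 F2959
G1 X63.5384 Y20.1131 F2959
G1 X57.2036 Y29.7514 F2959
M5
G00 X28.2629 Y135.3556
M4 S372
G1 X25.6174 Y125.3833 F2959
G1 X15.3156 Y124.8177 F2959
G1 X11.5943 Y134.4405 F2959
G1 X19.5962 Y140.9533 F2959
G1 X28.2629 Y135.3556 F2959
M5
G00 X21.1976 Y65.3313
M4 S698
G1 X29.5505 Y120.2478 F1631
G1 X74.2888 Y153.1731 F1631
G1 X129.2053 Y144.8202 F1631
G1 X162.1306 Y100.0819 F1631
G1 X153.7777 Y45.1654 F1631
G1 X109.0394 Y12.2401 F1631
G1 X54.1229 Y20.5930 F1631
G1 X21.1976 Y65.3313 F1631
M5
G00 X0.0000 Y0.0000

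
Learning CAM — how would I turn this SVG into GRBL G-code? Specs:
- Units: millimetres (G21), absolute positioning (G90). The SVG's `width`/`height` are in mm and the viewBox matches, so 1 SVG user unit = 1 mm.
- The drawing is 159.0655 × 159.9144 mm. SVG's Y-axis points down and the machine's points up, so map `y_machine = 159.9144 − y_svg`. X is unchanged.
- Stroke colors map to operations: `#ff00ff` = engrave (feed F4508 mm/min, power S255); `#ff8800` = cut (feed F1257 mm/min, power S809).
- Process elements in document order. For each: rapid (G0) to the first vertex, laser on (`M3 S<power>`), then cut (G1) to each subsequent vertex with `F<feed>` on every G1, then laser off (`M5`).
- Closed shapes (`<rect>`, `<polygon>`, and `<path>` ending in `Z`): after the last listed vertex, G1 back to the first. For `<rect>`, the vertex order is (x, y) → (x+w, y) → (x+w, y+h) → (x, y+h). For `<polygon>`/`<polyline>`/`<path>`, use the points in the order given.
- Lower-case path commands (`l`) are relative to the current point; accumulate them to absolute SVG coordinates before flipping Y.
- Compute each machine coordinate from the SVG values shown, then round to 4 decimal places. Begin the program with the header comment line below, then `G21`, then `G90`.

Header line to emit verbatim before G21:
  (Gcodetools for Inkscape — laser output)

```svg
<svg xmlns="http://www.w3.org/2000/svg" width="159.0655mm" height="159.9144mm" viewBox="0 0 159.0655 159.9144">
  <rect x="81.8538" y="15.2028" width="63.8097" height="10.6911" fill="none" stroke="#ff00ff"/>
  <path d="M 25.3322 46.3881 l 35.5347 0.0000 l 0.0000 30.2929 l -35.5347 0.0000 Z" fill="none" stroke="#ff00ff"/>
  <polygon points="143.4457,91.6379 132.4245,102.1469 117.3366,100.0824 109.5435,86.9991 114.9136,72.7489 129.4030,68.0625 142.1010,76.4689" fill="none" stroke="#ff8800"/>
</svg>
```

(Gcodetools for Inkscape — laser output)
G21
G90
G0 X81.8538 Y144.7116
M3 S255
G1 X145.6635 Y144.7116 F4508
G1 X145.6635 Y134.0205 F4508
G1 X81.8538 Y134.0205 F4508
G1 X81.8538 Y144.7116 F4508
M5
G0 X25.3322 Y113.5263
M3 S255
G1 X60.8669 Y113.5263 F4508
G1 X60.8669 Y83.2334 F4508
G1 X25.3322 Y83.2334 F4508
G1 X25.3322 Y113.5263 F4508
M5
G0 X143.4457 Y68.2765
M3 S809
G1 X132.4245 Y57.7675 F1257
G1 X117.3366 Y59.8320 F1257
G1 X109.5435 Y72.9153 F1257
G1 X114.9136 Y87.1655 F1257
G1 X129.4030 Y91.8519 F1257
G1 X142.1010 Y83.4455 F1257
G1 X143.4457 Y68.2765 F1257
M5

Since the viewBox matches the mm dimensions, user units are millimetres directly. The only transform is the Y-flip y_m = 159.9144 − y_svg.

Shape 1 is a rectangle drawn with `<rect>`. Its stroke #ff00ff means engrave at S255, F4508. After flipping Y the toolpath is (81.8538,144.7116) → (145.6635,144.7116) → (145.6635,134.0205) → (81.8538,134.0205) → (81.8538,144.7116), returning to the start.

Shape 2 is a rectangle drawn with `<path>`. Its stroke #ff00ff means engrave at S255, F4508. After flipping Y the toolpath is (25.3322,113.5263) → (60.8669,113.5263) → (60.8669,83.2334) → (25.3322,83.2334) → (25.3322,113.5263), returning to the start.

Shape 3 is a regular polygon drawn with `<polygon>`. Its stroke #ff8800 means cut at S809, F1257. After flipping Y the toolpath is (143.4457,68.2765) → (132.4245,57.7675) → (117.3366,59.8320) → (109.5435,72.9153) → (114.9136,87.1655) → (129.4030,91.8519) → (142.1010,83.4455) → (143.4457,68.2765), returning to the start.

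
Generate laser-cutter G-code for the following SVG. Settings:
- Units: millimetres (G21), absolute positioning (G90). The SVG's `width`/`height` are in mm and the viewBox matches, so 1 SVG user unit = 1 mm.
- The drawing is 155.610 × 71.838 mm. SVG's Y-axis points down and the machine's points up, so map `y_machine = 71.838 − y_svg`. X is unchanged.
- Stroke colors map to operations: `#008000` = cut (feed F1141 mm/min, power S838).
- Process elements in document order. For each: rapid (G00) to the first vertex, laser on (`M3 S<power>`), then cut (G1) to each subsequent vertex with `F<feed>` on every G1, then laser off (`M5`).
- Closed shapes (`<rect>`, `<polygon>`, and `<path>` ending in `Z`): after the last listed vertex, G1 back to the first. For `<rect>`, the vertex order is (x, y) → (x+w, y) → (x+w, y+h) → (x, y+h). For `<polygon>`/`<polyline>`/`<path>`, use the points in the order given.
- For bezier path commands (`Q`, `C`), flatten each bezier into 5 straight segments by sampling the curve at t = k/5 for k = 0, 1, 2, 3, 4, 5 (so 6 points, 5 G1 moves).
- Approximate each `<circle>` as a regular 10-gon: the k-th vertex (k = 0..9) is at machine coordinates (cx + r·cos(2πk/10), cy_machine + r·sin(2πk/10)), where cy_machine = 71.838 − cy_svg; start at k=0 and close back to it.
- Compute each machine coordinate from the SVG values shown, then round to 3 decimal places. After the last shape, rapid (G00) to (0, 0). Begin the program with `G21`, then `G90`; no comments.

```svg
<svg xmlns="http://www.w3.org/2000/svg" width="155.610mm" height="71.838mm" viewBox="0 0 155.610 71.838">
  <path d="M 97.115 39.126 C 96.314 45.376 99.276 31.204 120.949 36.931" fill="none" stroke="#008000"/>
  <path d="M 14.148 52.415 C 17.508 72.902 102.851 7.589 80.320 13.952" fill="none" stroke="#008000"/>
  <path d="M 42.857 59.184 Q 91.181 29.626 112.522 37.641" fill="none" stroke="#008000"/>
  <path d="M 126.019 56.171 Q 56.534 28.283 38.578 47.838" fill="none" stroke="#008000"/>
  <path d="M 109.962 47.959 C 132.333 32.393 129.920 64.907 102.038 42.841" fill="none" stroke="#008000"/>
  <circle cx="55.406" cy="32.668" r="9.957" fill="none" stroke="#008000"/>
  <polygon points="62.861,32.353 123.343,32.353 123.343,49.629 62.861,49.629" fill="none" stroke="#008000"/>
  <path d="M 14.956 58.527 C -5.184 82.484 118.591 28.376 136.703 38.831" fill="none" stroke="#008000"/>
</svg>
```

G21
G90
G00 X97.115 Y32.712
M3 S838
G1 X97.206 Y31.090 F1141
G1 X98.917 Y32.434 F1141
G1 X102.966 Y34.808 F1141
G1 X110.071 Y36.278 F1141
G1 X120.949 Y34.907 F1141
M5
G00 X14.148 Y19.423
M3 S838
G1 X24.483 Y16.167 F1141
G1 X45.381 Y25.944 F1141
G1 X67.729 Y41.196 F1141
G1 X82.413 Y54.362 F1141
G1 X80.320 Y57.886 F1141
M5
G00 X42.857 Y12.654
M3 S838
G1 X61.107 Y22.974 F1141
G1 X77.199 Y30.289 F1141
G1 X91.132 Y34.597 F1141
G1 X102.906 Y35.900 F1141
G1 X112.522 Y34.197 F1141
M5
G00 X126.019 Y15.667
M3 S838
G1 X100.286 Y24.924 F1141
G1 X78.676 Y30.387 F1141
G1 X61.187 Y32.053 F1141
G1 X47.822 Y29.924 F1141
G1 X38.578 Y24.000 F1141
M5
G00 X109.962 Y23.879
M3 S838
G1 X120.405 Y28.270 F1141
G1 X124.867 Y26.050 F1141
G1 X123.315 Y22.146 F1141
G1 X115.716 Y21.486 F1141
G1 X102.038 Y28.997 F1141
M5
G00 X65.363 Y39.170
M3 S838
G1 X63.461 Y45.023 F1141
G1 X58.483 Y48.640 F1141
G1 X52.329 Y48.640 F1141
G1 X47.351 Y45.023 F1141
G1 X45.449 Y39.170 F1141
G1 X47.351 Y33.317 F1141
G1 X52.329 Y29.700 F1141
G1 X58.483 Y29.700 F1141
G1 X63.461 Y33.317 F1141
G1 X65.363 Y39.170 F1141
M5
G00 X62.861 Y39.485
M3 S838
G1 X123.343 Y39.485 F1141
G1 X123.343 Y22.209 F1141
G1 X62.861 Y22.209 F1141
G1 X62.861 Y39.485 F1141
M5
G00 X14.956 Y13.311
M3 S838
G1 X18.145 Y7.164 F1141
G1 X43.894 Y12.906 F1141
G1 X80.223 Y23.691 F1141
G1 X115.153 Y32.673 F1141
G1 X136.703 Y33.007 F1141
M5
G00 X0.000 Y0.000

Since the viewBox matches the mm dimensions, user units are millimetres directly. The only transform is the Y-flip y_m = 71.838 − y_svg.

Shape 1 is a cubic bezier drawn with `<path>`. Its stroke #008000 means cut at S838, F1141. After flipping Y the toolpath is (97.115,32.712) → (97.206,31.090) → (98.917,32.434) → (102.966,34.808) → (110.071,36.278) → (120.949,34.907).

Shape 2 is a cubic bezier drawn with `<path>`. Its stroke #008000 means cut at S838, F1141. After flipping Y the toolpath is (14.148,19.423) → (24.483,16.167) → (45.381,25.944) → (67.729,41.196) → (82.413,54.362) → (80.320,57.886).

Shape 3 is a quadratic bezier drawn with `<path>`. Its stroke #008000 means cut at S838, F1141. After flipping Y the toolpath is (42.857,12.654) → (61.107,22.974) → (77.199,30.289) → (91.132,34.597) → (102.906,35.900) → (112.522,34.197).

Shape 4 is a quadratic bezier drawn with `<path>`. Its stroke #008000 means cut at S838, F1141. After flipping Y the toolpath is (126.019,15.667) → (100.286,24.924) → (78.676,30.387) → (61.187,32.053) → (47.822,29.924) → (38.578,24.000).

Shape 5 is a cubic bezier drawn with `<path>`. Its stroke #008000 means cut at S838, F1141. After flipping Y the toolpath is (109.962,23.879) → (120.405,28.270) → (124.867,26.050) → (123.315,22.146) → (115.716,21.486) → (102.038,28.997).

Shape 6 is a circle drawn with `<circle>`. Its stroke #008000 means cut at S838, F1141. After flipping Y the toolpath is (65.363,39.170) → (63.461,45.023) → (58.483,48.640) → (52.329,48.640) → (47.351,45.023) → (45.449,39.170) → (47.351,33.317) → (52.329,29.700) → (58.483,29.700) → (63.461,33.317) → (65.363,39.170), returning to the start.

Shape 7 is a rectangle drawn with `<polygon>`. Its stroke #008000 means cut at S838, F1141. After flipping Y the toolpath is (62.861,39.485) → (123.343,39.485) → (123.343,22.209) → (62.861,22.209) → (62.861,39.485), returning to the start.

Shape 8 is a cubic bezier drawn with `<path>`. Its stroke #008000 means cut at S838, F1141. After flipping Y the toolpath is (14.956,13.311) → (18.145,7.164) → (43.894,12.906) → (80.223,23.691) → (115.153,32.673) → (136.703,33.007).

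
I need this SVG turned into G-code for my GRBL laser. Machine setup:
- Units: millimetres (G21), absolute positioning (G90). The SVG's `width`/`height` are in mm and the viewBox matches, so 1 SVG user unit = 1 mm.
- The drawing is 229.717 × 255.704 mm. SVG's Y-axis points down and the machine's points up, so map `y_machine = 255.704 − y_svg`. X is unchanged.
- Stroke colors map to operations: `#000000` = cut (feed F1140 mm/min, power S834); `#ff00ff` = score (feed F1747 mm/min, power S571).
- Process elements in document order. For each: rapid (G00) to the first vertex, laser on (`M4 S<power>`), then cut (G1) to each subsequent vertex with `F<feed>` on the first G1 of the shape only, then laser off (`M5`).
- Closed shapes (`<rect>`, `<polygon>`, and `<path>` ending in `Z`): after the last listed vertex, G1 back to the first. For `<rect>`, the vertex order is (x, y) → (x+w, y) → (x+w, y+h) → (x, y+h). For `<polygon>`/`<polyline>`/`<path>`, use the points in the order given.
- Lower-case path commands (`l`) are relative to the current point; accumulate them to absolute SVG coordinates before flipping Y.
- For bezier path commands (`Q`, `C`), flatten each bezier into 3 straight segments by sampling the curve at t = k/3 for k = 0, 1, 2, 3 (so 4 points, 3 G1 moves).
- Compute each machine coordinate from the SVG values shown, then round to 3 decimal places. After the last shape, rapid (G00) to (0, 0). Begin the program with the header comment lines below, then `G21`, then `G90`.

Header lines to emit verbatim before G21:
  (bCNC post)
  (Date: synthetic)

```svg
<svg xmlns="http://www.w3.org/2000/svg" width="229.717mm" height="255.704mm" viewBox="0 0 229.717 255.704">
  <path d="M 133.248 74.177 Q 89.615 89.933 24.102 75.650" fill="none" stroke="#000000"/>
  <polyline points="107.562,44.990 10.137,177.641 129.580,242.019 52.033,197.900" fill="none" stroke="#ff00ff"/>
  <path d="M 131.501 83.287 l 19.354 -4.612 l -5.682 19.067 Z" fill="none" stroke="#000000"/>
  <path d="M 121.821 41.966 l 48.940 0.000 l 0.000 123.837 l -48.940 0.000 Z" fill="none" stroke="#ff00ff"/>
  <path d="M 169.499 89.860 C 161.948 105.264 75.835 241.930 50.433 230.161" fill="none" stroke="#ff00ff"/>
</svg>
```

(bCNC post)
(Date: synthetic)
G21
G90
G00 X133.248 Y181.527
M4 S834
G1 X101.728 Y174.361 F1140
G1 X65.346 Y173.870
G1 X24.102 Y180.054
M5
G00 X107.562 Y210.714
M4 S571
G1 X10.137 Y78.063 F1747
G1 X129.580 Y13.685
G1 X52.033 Y57.804
M5
G00 X131.501 Y172.417
M4 S834
G1 X150.855 Y177.029 F1140
G1 X145.173 Y157.962
G1 X131.501 Y172.417
M5
G00 X121.821 Y213.738
M4 S571
G1 X170.761 Y213.738 F1747
G1 X170.761 Y89.901
G1 X121.821 Y89.901
G1 X121.821 Y213.738
M5
G00 X169.499 Y165.844
M4 S571
G1 X140.919 Y120.008 F1747
G1 X90.914 Y53.264
G1 X50.433 Y25.543
M5
G00 X0.000 Y0.000

viewBox `0 0 229.717 255.704` with mm width/height → 1 unit = 1 mm. Flip: y_m = 255.704 − y_svg.

**Shape 1** — `<path>` quadratic bezier, stroke `#000000` → cut (S834, F1140). Control points (SVG): P0=(133.248,74.177), P1=(89.615,89.933), P2=(24.102,75.650); sampled at t=k/3. Machine vertices: (133.248,181.527) → (101.728,174.361) → (65.346,173.870) → (24.102,180.054). Open path.

**Shape 2** — `<polyline>` open polyline, stroke `#ff00ff` → score (S571, F1747). Machine vertices: (107.562,210.714) → (10.137,78.063) → (129.580,13.685) → (52.033,57.804). Open path.

**Shape 3** — `<path>` regular polygon, stroke `#000000` → cut (S834, F1140). Machine vertices: (131.501,172.417) → (150.855,177.029) → (145.173,157.962) → (131.501,172.417). Closed: final G1 returns to the first vertex.

**Shape 4** — `<path>` rectangle, stroke `#ff00ff` → score (S571, F1747). Machine vertices: (121.821,213.738) → (170.761,213.738) → (170.761,89.901) → (121.821,89.901) → (121.821,213.738). Closed: final G1 returns to the first vertex.

**Shape 5** — `<path>` cubic bezier, stroke `#ff00ff` → score (S571, F1747). Control points (SVG): P0=(169.499,89.860), P1=(161.948,105.264), P2=(75.835,241.930), P3=(50.433,230.161); sampled at t=k/3. Machine vertices: (169.499,165.844) → (140.919,120.008) → (90.914,53.264) → (50.433,25.543). Open path.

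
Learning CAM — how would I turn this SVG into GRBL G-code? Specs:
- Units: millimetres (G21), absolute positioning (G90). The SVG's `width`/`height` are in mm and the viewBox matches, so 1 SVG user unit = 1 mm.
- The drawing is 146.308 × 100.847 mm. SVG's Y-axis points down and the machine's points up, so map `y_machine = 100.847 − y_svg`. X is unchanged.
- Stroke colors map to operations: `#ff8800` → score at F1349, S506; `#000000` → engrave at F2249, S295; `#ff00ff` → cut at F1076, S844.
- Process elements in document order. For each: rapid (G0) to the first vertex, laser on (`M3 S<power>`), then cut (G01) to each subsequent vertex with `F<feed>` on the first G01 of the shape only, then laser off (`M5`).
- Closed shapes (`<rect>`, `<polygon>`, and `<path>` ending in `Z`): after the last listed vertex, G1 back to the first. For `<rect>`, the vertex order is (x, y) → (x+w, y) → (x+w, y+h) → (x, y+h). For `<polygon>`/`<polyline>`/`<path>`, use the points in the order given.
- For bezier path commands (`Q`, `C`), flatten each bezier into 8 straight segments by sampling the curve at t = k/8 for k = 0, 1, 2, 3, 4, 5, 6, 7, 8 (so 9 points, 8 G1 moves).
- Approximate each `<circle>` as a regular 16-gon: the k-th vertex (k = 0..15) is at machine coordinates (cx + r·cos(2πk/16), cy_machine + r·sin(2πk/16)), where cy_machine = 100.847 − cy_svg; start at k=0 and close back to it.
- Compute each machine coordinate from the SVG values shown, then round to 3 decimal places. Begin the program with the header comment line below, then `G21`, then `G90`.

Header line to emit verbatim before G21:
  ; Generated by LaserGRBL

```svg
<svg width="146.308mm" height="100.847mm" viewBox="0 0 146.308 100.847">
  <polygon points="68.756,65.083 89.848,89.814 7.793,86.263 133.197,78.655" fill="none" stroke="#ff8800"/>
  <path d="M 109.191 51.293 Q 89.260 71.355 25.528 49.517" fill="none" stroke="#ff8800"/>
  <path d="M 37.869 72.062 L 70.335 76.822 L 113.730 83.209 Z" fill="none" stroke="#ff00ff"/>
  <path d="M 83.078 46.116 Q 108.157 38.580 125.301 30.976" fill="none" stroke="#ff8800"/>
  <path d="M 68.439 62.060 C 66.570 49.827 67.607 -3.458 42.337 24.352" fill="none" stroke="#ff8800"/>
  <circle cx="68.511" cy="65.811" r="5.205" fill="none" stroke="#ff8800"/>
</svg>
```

; Generated by LaserGRBL
G21
G90
G0 X68.756 Y35.764
M3 S506
G01 X89.848 Y11.033 F1349
G01 X7.793 Y14.584
G01 X133.197 Y22.192
G01 X68.756 Y35.764
M5
G0 X109.191 Y49.554
M3 S506
G01 X103.524 Y45.193 F1349
G01 X96.488 Y42.142
G01 X88.083 Y40.400
G01 X78.310 Y39.967
G01 X67.167 Y40.844
G01 X54.656 Y43.030
G01 X40.777 Y46.525
G01 X25.528 Y51.330
M5
G0 X37.869 Y28.785
M3 S844
G01 X70.335 Y24.025 F1076
G01 X113.730 Y17.638
G01 X37.869 Y28.785
M5
G0 X83.078 Y54.731
M3 S506
G01 X89.224 Y56.616 F1349
G01 X95.122 Y58.503
G01 X100.771 Y60.393
G01 X106.173 Y62.284
G01 X111.327 Y64.178
G01 X116.233 Y66.073
G01 X120.891 Y67.971
G01 X125.301 Y69.871
M5
G0 X68.439 Y38.787
M3 S506
G01 X67.817 Y45.060 F1349
G01 X67.126 Y53.750
G01 X66.022 Y63.427
G01 X64.163 Y72.657
G01 X61.208 Y80.011
G01 X56.813 Y84.056
G01 X50.637 Y83.361
G01 X42.337 Y76.495
M5
G0 X73.716 Y35.036
M3 S506
G01 X73.320 Y37.028 F1349
G01 X72.191 Y38.716
G01 X70.503 Y39.845
G01 X68.511 Y40.241
G01 X66.519 Y39.845
G01 X64.831 Y38.716
G01 X63.702 Y37.028
G01 X63.306 Y35.036
G01 X63.702 Y33.044
G01 X64.831 Y31.356
G01 X66.519 Y30.227
G01 X68.511 Y29.831
G01 X70.503 Y30.227
G01 X72.191 Y31.356
G01 X73.320 Y33.044
G01 X73.716 Y35.036
M5

viewBox `0 0 146.308 100.847` with mm width/height → 1 unit = 1 mm. Flip: y_m = 100.847 − y_svg.

**Shape 1** — `<polygon>` closed polygon, stroke `#ff8800` → score (S506, F1349). Machine vertices: (68.756,35.764) → (89.848,11.033) → (7.793,14.584) → (133.197,22.192) → (68.756,35.764). Closed: final G1 returns to the first vertex.

**Shape 2** — `<path>` quadratic bezier, stroke `#ff8800` → score (S506, F1349). Control points (SVG): P0=(109.191,51.293), P1=(89.260,71.355), P2=(25.528,49.517); sampled at t=k/8. Machine vertices: (109.191,49.554) → (103.524,45.193) → (96.488,42.142) → (88.083,40.400) → (78.310,39.967) → (67.167,40.844) → (54.656,43.030) → (40.777,46.525) → (25.528,51.330). Open path.

**Shape 3** — `<path>` closed polygon, stroke `#ff00ff` → cut (S844, F1076). Machine vertices: (37.869,28.785) → (70.335,24.025) → (113.730,17.638) → (37.869,28.785). Closed: final G1 returns to the first vertex.

**Shape 4** — `<path>` quadratic bezier, stroke `#ff8800` → score (S506, F1349). Control points (SVG): P0=(83.078,46.116), P1=(108.157,38.580), P2=(125.301,30.976); sampled at t=k/8. Machine vertices: (83.078,54.731) → (89.224,56.616) → (95.122,58.503) → (100.771,60.393) → (106.173,62.284) → (111.327,64.178) → (116.233,66.073) → (120.891,67.971) → (125.301,69.871). Open path.

**Shape 5** — `<path>` cubic bezier, stroke `#ff8800` → score (S506, F1349). Control points (SVG): P0=(68.439,62.060), P1=(66.570,49.827), P2=(67.607,-3.458), P3=(42.337,24.352); sampled at t=k/8. Machine vertices: (68.439,38.787) → (67.817,45.060) → (67.126,53.750) → (66.022,63.427) → (64.163,72.657) → (61.208,80.011) → (56.813,84.056) → (50.637,83.361) → (42.337,76.495). Open path.

**Shape 6** — `<circle>` circle, stroke `#ff8800` → score (S506, F1349). Machine vertices: (73.716,35.036) → (73.320,37.028) → (72.191,38.716) → (70.503,39.845) → (68.511,40.241) → (66.519,39.845) → (64.831,38.716) → (63.702,37.028) → (63.306,35.036) → (63.702,33.044) → (64.831,31.356) → (66.519,30.227) → (68.511,29.831) → (70.503,30.227) → (72.191,31.356) → (73.320,33.044) → (73.716,35.036). Closed: final G1 returns to the first vertex.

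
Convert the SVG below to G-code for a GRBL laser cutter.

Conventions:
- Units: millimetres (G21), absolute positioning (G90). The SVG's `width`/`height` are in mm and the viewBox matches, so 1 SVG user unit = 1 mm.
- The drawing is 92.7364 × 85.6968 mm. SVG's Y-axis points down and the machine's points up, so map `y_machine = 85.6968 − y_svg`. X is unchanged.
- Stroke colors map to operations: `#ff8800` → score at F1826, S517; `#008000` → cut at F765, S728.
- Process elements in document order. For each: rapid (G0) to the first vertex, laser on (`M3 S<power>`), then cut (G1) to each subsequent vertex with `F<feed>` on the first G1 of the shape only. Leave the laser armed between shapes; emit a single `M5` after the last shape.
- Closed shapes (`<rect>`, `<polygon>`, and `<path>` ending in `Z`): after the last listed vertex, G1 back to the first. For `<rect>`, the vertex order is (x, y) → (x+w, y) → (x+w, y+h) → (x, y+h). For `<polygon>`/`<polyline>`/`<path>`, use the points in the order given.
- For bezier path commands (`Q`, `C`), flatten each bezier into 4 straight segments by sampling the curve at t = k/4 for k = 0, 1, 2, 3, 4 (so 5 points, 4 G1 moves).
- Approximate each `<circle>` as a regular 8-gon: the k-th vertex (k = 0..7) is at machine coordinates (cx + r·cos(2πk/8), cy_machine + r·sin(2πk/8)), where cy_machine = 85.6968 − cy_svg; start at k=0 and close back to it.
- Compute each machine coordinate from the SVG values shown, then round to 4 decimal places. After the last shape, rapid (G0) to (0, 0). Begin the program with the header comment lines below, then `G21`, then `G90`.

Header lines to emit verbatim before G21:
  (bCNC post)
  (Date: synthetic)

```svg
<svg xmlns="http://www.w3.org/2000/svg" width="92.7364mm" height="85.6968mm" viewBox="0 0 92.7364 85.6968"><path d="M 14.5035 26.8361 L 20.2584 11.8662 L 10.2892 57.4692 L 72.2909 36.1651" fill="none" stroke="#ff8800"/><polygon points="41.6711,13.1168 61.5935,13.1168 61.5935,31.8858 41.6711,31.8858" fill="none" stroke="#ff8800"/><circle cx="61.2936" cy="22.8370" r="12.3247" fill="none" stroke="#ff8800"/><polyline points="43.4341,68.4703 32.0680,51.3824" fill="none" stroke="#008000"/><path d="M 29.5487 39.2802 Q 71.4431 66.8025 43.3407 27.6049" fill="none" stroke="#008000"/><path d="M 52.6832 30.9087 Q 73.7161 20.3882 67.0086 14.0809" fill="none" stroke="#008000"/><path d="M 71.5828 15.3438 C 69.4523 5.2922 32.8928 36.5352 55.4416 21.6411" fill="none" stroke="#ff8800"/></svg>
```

Since the viewBox matches the mm dimensions, user units are millimetres directly. The only transform is the Y-flip y_m = 85.6968 − y_svg.

Shape 1 is a open polyline drawn with `<path>`. Its stroke #ff8800 means score at S517, F1826. After flipping Y the toolpath is (14.5035,58.8607) → (20.2584,73.8306) → (10.2892,28.2276) → (72.2909,49.5317).

Shape 2 is a rectangle drawn with `<polygon>`. Its stroke #ff8800 means score at S517, F1826. After flipping Y the toolpath is (41.6711,72.5800) → (61.5935,72.5800) → (61.5935,53.8110) → (41.6711,53.8110) → (41.6711,72.5800), returning to the start.

Shape 3 is a circle drawn with `<circle>`. Its stroke #ff8800 means score at S517, F1826. After flipping Y the toolpath is (73.6183,62.8598) → (70.0085,71.5747) → (61.2936,75.1845) → (52.5787,71.5747) → (48.9689,62.8598) → (52.5787,54.1449) → (61.2936,50.5351) → (70.0085,54.1449) → (73.6183,62.8598), returning to the start.

Shape 4 is a line segment drawn with `<polyline>`. Its stroke #008000 means cut at S728, F765. After flipping Y the toolpath is (43.4341,17.2265) → (32.0680,34.3144).

Shape 5 is a quadratic bezier drawn with `<path>`. Its stroke #008000 means cut at S728, F765. After flipping Y the toolpath is (29.5487,46.4166) → (46.1211,36.8254) → (53.9439,35.5743) → (53.0171,42.6631) → (43.3407,58.0919).

Shape 6 is a quadratic bezier drawn with `<path>`. Its stroke #008000 means cut at S728, F765. After flipping Y the toolpath is (52.6832,54.7881) → (61.4659,59.7850) → (66.7810,64.2553) → (68.6286,68.1989) → (67.0086,71.6159).

Shape 7 is a cubic bezier drawn with `<path>`. Its stroke #ff8800 means score at S517, F1826. After flipping Y the toolpath is (71.5828,70.3530) → (64.9910,71.5151) → (54.2575,65.3884) → (48.1513,60.1697) → (55.4416,64.0557).

(bCNC post)
(Date: synthetic)
G21
G90
G0 X14.5035 Y58.8607
M3 S517
G1 X20.2584 Y73.8306 F1826
G1 X10.2892 Y28.2276
G1 X72.2909 Y49.5317
G0 X41.6711 Y72.5800
M3 S517
G1 X61.5935 Y72.5800 F1826
G1 X61.5935 Y53.8110
G1 X41.6711 Y53.8110
G1 X41.6711 Y72.5800
G0 X73.6183 Y62.8598
M3 S517
G1 X70.0085 Y71.5747 F1826
G1 X61.2936 Y75.1845
G1 X52.5787 Y71.5747
G1 X48.9689 Y62.8598
G1 X52.5787 Y54.1449
G1 X61.2936 Y50.5351
G1 X70.0085 Y54.1449
G1 X73.6183 Y62.8598
G0 X43.4341 Y17.2265
M3 S728
G1 X32.0680 Y34.3144 F765
G0 X29.5487 Y46.4166
M3 S728
G1 X46.1211 Y36.8254 F765
G1 X53.9439 Y35.5743
G1 X53.0171 Y42.6631
G1 X43.3407 Y58.0919
G0 X52.6832 Y54.7881
M3 S728
G1 X61.4659 Y59.7850 F765
G1 X66.7810 Y64.2553
G1 X68.6286 Y68.1989
G1 X67.0086 Y71.6159
G0 X71.5828 Y70.3530
M3 S517
G1 X64.9910 Y71.5151 F1826
G1 X54.2575 Y65.3884
G1 X48.1513 Y60.1697
G1 X55.4416 Y64.0557
M5
G0 X0.0000 Y0.0000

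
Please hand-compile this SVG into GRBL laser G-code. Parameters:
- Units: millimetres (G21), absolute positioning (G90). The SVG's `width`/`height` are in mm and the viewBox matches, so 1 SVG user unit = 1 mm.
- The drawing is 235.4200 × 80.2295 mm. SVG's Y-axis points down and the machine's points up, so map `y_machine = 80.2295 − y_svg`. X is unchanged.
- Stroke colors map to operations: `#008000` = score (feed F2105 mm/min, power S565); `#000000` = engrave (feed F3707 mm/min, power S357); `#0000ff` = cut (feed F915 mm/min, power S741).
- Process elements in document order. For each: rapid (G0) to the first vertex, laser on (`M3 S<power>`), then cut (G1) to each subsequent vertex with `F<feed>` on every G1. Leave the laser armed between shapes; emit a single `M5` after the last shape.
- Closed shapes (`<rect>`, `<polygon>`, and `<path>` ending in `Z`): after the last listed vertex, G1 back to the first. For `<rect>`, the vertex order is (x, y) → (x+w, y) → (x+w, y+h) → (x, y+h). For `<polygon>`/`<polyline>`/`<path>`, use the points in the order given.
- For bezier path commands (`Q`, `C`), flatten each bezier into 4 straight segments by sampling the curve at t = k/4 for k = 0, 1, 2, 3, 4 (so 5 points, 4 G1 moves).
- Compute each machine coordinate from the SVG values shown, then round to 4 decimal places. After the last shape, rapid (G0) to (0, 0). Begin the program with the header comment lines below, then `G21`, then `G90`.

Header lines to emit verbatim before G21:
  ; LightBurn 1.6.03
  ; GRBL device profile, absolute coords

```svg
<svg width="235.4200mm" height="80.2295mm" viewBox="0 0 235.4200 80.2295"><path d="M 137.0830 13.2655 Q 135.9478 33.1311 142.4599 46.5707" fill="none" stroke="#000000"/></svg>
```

; LightBurn 1.6.03
; GRBL device profile, absolute coords
G21
G90
G0 X137.0830 Y66.9640
M3 S357
G1 X136.9934 Y57.4328 F3707
G1 X137.8596 Y48.7049 F3707
G1 X139.6818 Y40.7802 F3707
G1 X142.4599 Y33.6588 F3707
M5
G0 X0.0000 Y0.0000

Since the viewBox matches the mm dimensions, user units are millimetres directly. The only transform is the Y-flip y_m = 80.2295 − y_svg.

Shape 1 is a quadratic bezier drawn with `<path>`. Its stroke #000000 means engrave at S357, F3707. After flipping Y the toolpath is (137.0830,66.9640) → (136.9934,57.4328) → (137.8596,48.7049) → (139.6818,40.7802) → (142.4599,33.6588).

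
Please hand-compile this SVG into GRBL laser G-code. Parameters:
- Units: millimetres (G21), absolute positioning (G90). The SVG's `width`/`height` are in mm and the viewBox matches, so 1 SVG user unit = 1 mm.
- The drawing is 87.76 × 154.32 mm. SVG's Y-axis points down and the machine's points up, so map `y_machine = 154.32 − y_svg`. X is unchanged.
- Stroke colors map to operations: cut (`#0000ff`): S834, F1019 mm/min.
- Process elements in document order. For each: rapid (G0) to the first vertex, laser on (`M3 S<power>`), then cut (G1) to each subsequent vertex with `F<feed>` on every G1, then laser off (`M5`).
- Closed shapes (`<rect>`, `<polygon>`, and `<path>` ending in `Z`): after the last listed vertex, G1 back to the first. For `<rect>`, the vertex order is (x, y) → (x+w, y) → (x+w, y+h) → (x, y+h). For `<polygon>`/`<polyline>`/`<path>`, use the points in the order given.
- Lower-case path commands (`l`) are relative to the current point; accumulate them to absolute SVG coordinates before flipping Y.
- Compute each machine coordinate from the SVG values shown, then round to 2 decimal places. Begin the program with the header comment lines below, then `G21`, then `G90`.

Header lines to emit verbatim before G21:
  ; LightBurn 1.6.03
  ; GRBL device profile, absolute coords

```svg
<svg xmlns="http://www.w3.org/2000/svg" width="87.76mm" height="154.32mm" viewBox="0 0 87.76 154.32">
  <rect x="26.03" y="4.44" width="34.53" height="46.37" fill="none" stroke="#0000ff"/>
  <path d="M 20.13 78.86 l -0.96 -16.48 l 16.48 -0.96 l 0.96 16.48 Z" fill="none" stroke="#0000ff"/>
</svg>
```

Since the viewBox matches the mm dimensions, user units are millimetres directly. The only transform is the Y-flip y_m = 154.32 − y_svg.

Shape 1 is a rectangle drawn with `<rect>`. Its stroke #0000ff means cut at S834, F1019. After flipping Y the toolpath is (26.03,149.88) → (60.56,149.88) → (60.56,103.51) → (26.03,103.51) → (26.03,149.88), returning to the start.

Shape 2 is a regular polygon drawn with `<path>`. Its stroke #0000ff means cut at S834, F1019. After flipping Y the toolpath is (20.13,75.46) → (19.17,91.94) → (35.65,92.90) → (36.61,76.42) → (20.13,75.46), returning to the start.

; LightBurn 1.6.03
; GRBL device profile, absolute coords
G21
G90
G0 X26.03 Y149.88
M3 S834
G1 X60.56 Y149.88 F1019
G1 X60.56 Y103.51 F1019
G1 X26.03 Y103.51 F1019
G1 X26.03 Y149.88 F1019
M5
G0 X20.13 Y75.46
M3 S834
G1 X19.17 Y91.94 F1019
G1 X35.65 Y92.90 F1019
G1 X36.61 Y76.42 F1019
G1 X20.13 Y75.46 F1019
M5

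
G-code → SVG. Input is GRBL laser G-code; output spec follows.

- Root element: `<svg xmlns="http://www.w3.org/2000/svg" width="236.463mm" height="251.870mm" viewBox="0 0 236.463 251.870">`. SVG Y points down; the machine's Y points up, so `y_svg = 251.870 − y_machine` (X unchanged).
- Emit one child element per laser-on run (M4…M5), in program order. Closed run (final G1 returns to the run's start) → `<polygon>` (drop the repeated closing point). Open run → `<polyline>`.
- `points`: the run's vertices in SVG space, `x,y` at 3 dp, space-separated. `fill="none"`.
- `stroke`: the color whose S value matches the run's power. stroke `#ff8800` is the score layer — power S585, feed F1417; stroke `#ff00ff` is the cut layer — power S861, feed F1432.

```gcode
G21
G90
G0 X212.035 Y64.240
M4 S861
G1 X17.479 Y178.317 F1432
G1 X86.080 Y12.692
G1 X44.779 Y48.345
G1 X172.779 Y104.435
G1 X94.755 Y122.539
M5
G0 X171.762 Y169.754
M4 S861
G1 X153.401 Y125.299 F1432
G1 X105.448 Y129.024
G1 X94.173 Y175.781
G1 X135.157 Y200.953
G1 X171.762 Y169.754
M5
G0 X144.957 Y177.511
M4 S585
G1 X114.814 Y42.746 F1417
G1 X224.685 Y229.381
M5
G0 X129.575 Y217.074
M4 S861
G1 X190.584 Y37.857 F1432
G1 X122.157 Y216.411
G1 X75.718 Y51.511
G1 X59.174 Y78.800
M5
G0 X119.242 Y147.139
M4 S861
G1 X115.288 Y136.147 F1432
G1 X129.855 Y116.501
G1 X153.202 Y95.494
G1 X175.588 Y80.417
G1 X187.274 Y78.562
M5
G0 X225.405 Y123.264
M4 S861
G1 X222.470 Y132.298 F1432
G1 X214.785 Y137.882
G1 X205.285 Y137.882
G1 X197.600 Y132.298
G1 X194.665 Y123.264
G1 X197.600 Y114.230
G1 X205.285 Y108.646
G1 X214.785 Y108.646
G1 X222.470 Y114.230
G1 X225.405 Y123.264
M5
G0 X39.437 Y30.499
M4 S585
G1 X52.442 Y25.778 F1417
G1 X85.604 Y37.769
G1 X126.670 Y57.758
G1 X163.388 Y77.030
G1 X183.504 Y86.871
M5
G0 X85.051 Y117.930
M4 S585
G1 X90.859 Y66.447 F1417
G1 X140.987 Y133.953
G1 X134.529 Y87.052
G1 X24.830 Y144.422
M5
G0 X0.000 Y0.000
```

Machine Y-up, SVG Y-down with viewBox height 251.870, so y_svg = 251.870 − y_machine; X carries over.

Run 1: the run's S861 means `#ff00ff` (cut). The run is open, so emit a `<polyline>` with points (Y-flipped): 212.035,187.630 17.479,73.553 86.080,239.178 44.779,203.525 172.779,147.435 94.755,129.331.

Run 2: power S861 maps to stroke `#ff00ff` (cut). The run returns to its start, so emit a `<polygon>` with points (Y-flipped): 171.762,82.116 153.401,126.571 105.448,122.846 94.173,76.089 135.157,50.917.

Run 3: the run's S585 means `#ff8800` (score). The run is open, so emit a `<polyline>` with points (Y-flipped): 144.957,74.359 114.814,209.124 224.685,22.489.

Run 4: S861 ⇒ cut layer `#ff00ff`. The run is open, so emit a `<polyline>` with points (Y-flipped): 129.575,34.796 190.584,214.013 122.157,35.459 75.718,200.359 59.174,173.070.

Run 5: the run's S861 means `#ff00ff` (cut). The run is open, so emit a `<polyline>` with points (Y-flipped): 119.242,104.731 115.288,115.723 129.855,135.369 153.202,156.376 175.588,171.453 187.274,173.308.

Run 6: power S861 maps to stroke `#ff00ff` (cut). The run returns to its start, so emit a `<polygon>` with points (Y-flipped): 225.405,128.606 222.470,119.572 214.785,113.988 205.285,113.988 197.600,119.572 194.665,128.606 197.600,137.640 205.285,143.224 214.785,143.224 222.470,137.640.

Run 7: S585 ⇒ score layer `#ff8800`. The run is open, so emit a `<polyline>` with points (Y-flipped): 39.437,221.371 52.442,226.092 85.604,214.101 126.670,194.112 163.388,174.840 183.504,164.999.

Run 8: power S585 maps to stroke `#ff8800` (score). The run is open, so emit a `<polyline>` with points (Y-flipped): 85.051,133.940 90.859,185.423 140.987,117.917 134.529,164.818 24.830,107.448.

<svg xmlns="http://www.w3.org/2000/svg" width="236.463mm" height="251.870mm" viewBox="0 0 236.463 251.870">
  <polyline points="212.035,187.630 17.479,73.553 86.080,239.178 44.779,203.525 172.779,147.435 94.755,129.331" fill="none" stroke="#ff00ff"/>
  <polygon points="171.762,82.116 153.401,126.571 105.448,122.846 94.173,76.089 135.157,50.917" fill="none" stroke="#ff00ff"/>
  <polyline points="144.957,74.359 114.814,209.124 224.685,22.489" fill="none" stroke="#ff8800"/>
  <polyline points="129.575,34.796 190.584,214.013 122.157,35.459 75.718,200.359 59.174,173.070" fill="none" stroke="#ff00ff"/>
  <polyline points="119.242,104.731 115.288,115.723 129.855,135.369 153.202,156.376 175.588,171.453 187.274,173.308" fill="none" stroke="#ff00ff"/>
  <polygon points="225.405,128.606 222.470,119.572 214.785,113.988 205.285,113.988 197.600,119.572 194.665,128.606 197.600,137.640 205.285,143.224 214.785,143.224 222.470,137.640" fill="none" stroke="#ff00ff"/>
  <polyline points="39.437,221.371 52.442,226.092 85.604,214.101 126.670,194.112 163.388,174.840 183.504,164.999" fill="none" stroke="#ff8800"/>
  <polyline points="85.051,133.940 90.859,185.423 140.987,117.917 134.529,164.818 24.830,107.448" fill="none" stroke="#ff8800"/>
</svg>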